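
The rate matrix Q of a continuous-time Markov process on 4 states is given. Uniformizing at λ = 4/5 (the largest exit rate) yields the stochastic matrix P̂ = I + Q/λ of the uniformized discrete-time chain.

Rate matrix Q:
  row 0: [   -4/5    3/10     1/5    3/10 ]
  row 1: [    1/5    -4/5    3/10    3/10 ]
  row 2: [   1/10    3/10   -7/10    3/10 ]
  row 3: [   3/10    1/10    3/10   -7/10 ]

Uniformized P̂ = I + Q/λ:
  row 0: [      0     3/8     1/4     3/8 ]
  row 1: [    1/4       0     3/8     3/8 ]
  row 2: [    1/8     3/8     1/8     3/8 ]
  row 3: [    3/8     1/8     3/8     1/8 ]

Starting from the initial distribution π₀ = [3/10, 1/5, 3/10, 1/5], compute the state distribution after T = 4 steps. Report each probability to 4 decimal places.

π = [0.2042, 0.2146, 0.2816, 0.2996]

t=0: π = [0.3000, 0.2000, 0.3000, 0.2000]
t=1: π = [0.1625, 0.2500, 0.2625, 0.3250]
t=2: π = [0.2172, 0.2000, 0.2891, 0.2938]
t=3: π = [0.1963, 0.2266, 0.2756, 0.3016]
t=4: π = [0.2042, 0.2146, 0.2816, 0.2996]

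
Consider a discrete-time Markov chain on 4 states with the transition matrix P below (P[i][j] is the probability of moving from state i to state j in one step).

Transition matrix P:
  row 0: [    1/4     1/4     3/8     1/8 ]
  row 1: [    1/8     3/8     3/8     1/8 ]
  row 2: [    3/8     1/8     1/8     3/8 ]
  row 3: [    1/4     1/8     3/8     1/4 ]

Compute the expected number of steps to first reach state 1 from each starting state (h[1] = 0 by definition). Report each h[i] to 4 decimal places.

h = [5.4369, 0.0000, 6.1359, 6.2136]

First-step conditioning: h[1] = 0; for i ≠ 1, h[i] = 1 + Σ_k P[i][k]·h[k].
  h[0] = 1 + 1/4·h[0] + 3/8·h[2] + 1/8·h[3]
  h[2] = 1 + 3/8·h[0] + 1/8·h[2] + 3/8·h[3]
  h[3] = 1 + 1/4·h[0] + 3/8·h[2] + 1/4·h[3]
Solving the 3×3 linear system over states ≠ 1 gives exactly h = [560/103, 0, 632/103, 640/103] (h[1] = 0 is the target).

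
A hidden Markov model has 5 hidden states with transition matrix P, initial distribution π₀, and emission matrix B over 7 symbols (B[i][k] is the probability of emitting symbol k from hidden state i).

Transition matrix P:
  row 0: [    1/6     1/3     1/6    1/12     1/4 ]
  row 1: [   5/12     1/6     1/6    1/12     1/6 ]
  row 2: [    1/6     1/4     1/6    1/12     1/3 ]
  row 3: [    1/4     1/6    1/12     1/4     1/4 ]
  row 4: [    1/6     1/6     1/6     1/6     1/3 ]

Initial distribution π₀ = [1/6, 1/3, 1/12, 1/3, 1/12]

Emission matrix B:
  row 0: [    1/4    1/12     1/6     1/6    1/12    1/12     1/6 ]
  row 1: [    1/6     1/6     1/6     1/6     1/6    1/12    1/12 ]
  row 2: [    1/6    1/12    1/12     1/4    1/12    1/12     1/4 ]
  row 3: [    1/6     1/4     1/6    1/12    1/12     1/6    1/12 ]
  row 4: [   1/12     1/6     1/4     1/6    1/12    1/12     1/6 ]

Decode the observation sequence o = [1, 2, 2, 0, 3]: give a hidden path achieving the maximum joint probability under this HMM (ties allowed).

t=0: δ = [1.389e-02, 5.556e-02, 6.944e-03, 8.333e-02, 1.389e-02]  (obs o_0=1)
t=1: δ = [3.858e-03, 2.315e-03, 7.716e-04, 3.472e-03, 5.208e-03]  ψ = [1, 3, 1, 3, 3]  (obs o_1=2)
t=2: δ = [1.608e-04, 2.143e-04, 7.234e-05, 1.447e-04, 4.340e-04]  ψ = [1, 0, 4, 3, 4]  (obs o_2=2)
t=3: δ = [2.233e-05, 1.206e-05, 1.206e-05, 1.206e-05, 1.206e-05]  ψ = [1, 4, 4, 4, 4]  (obs o_3=0)
t=4: δ = [8.372e-07, 1.240e-06, 9.303e-07, 2.512e-07, 9.303e-07]  ψ = [1, 0, 0, 3, 0]  (obs o_4=3)
backtrack: best end state = 1; path = [1, 0, 1, 0, 1]

path = [1, 0, 1, 0, 1]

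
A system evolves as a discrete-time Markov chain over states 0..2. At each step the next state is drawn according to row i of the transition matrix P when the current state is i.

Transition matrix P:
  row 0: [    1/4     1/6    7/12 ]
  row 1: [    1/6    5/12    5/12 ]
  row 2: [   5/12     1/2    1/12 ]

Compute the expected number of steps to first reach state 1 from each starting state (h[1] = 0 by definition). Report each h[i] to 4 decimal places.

h = [3.3750, 0.0000, 2.6250]

First-step conditioning: h[1] = 0; for i ≠ 1, h[i] = 1 + Σ_k P[i][k]·h[k].
  h[0] = 1 + 1/4·h[0] + 7/12·h[2]
  h[2] = 1 + 5/12·h[0] + 1/12·h[2]
Solving the 2×2 linear system over states ≠ 1 gives exactly h = [27/8, 0, 21/8] (h[1] = 0 is the target).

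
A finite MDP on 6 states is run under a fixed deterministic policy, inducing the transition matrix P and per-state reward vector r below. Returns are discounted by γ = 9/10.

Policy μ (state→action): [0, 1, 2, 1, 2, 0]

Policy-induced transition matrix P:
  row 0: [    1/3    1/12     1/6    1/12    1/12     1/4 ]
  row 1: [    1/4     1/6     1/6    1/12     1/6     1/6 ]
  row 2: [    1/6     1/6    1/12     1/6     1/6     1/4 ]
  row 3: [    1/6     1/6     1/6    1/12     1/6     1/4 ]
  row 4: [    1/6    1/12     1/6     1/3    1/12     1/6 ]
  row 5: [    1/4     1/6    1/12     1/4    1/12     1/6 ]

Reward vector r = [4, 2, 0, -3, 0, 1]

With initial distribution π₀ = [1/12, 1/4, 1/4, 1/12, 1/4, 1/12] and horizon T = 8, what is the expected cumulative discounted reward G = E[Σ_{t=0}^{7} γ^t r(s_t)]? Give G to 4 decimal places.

t=0: π = [0.0833, 0.2500, 0.2500, 0.0833, 0.2500, 0.0833], E[r] = 0.6667, γ^t·E[r] = 0.666667, running G = 0.666667
t=1: π = [0.2083, 0.1389, 0.1389, 0.1806, 0.1319, 0.2014], E[r] = 0.7708, γ^t·E[r] = 0.693750, running G = 1.360417
t=2: π = [0.2297, 0.1383, 0.1383, 0.1615, 0.1215, 0.2106], E[r] = 0.9219, γ^t·E[r] = 0.746719, running G = 2.107135
t=3: π = [0.2340, 0.1374, 0.1376, 0.1603, 0.1198, 0.2108], E[r] = 0.9407, γ^t·E[r] = 0.685758, running G = 2.792893
t=4: π = [0.2347, 0.1372, 0.1376, 0.1599, 0.1196, 0.2110], E[r] = 0.9444, γ^t·E[r] = 0.619642, running G = 3.412535
t=5: π = [0.2348, 0.1371, 0.1376, 0.1599, 0.1196, 0.2110], E[r] = 0.9449, γ^t·E[r] = 0.557936, running G = 3.970471
t=6: π = [0.2348, 0.1371, 0.1376, 0.1599, 0.1196, 0.2110], E[r] = 0.9450, γ^t·E[r] = 0.502194, running G = 4.472665
t=7: π = [0.2348, 0.1371, 0.1376, 0.1599, 0.1196, 0.2110], E[r] = 0.9450, γ^t·E[r] = 0.451980, running G = 4.924646

G = 4.9246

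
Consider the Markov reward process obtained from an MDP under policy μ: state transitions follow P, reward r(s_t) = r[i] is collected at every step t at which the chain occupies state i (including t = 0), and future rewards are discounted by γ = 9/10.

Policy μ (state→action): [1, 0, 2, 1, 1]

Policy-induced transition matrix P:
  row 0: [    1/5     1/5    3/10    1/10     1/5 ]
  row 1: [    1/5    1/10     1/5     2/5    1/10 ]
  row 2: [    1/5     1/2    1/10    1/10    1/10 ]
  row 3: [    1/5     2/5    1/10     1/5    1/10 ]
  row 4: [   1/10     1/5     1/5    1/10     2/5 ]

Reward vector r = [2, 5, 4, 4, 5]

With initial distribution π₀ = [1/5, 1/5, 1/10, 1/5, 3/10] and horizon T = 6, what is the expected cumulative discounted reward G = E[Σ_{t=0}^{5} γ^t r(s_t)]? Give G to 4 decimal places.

t=0: π = [0.2000, 0.2000, 0.1000, 0.2000, 0.3000], E[r] = 4.1000, γ^t·E[r] = 4.100000, running G = 4.100000
t=1: π = [0.1700, 0.2500, 0.1900, 0.1800, 0.2100], E[r] = 4.1200, γ^t·E[r] = 3.708000, running G = 7.808000
t=2: π = [0.1790, 0.2680, 0.1800, 0.1930, 0.1800], E[r] = 4.0900, γ^t·E[r] = 3.312900, running G = 11.120900
t=3: π = [0.1820, 0.2658, 0.1806, 0.1997, 0.1719], E[r] = 4.0737, γ^t·E[r] = 2.969727, running G = 14.090627
t=4: π = [0.1828, 0.2675, 0.1802, 0.1997, 0.1698], E[r] = 4.0717, γ^t·E[r] = 2.671436, running G = 16.762063
t=5: π = [0.1830, 0.2672, 0.1803, 0.2002, 0.1692], E[r] = 4.0704, γ^t·E[r] = 2.403533, running G = 19.165597

G = 19.1656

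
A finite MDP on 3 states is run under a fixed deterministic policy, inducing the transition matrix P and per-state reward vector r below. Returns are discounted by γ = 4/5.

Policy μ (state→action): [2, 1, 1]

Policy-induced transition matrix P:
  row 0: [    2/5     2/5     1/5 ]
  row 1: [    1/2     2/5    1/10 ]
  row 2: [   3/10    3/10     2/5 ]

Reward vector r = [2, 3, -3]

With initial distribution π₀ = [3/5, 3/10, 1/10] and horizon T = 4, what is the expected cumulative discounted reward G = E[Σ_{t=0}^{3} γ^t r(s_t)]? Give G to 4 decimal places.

G = 4.5413

t=0: π = [0.6000, 0.3000, 0.1000], E[r] = 1.8000, γ^t·E[r] = 1.800000, running G = 1.800000
t=1: π = [0.4200, 0.3900, 0.1900], E[r] = 1.4400, γ^t·E[r] = 1.152000, running G = 2.952000
t=2: π = [0.4200, 0.3810, 0.1990], E[r] = 1.3860, γ^t·E[r] = 0.887040, running G = 3.839040
t=3: π = [0.4182, 0.3801, 0.2017], E[r] = 1.3716, γ^t·E[r] = 0.702259, running G = 4.541299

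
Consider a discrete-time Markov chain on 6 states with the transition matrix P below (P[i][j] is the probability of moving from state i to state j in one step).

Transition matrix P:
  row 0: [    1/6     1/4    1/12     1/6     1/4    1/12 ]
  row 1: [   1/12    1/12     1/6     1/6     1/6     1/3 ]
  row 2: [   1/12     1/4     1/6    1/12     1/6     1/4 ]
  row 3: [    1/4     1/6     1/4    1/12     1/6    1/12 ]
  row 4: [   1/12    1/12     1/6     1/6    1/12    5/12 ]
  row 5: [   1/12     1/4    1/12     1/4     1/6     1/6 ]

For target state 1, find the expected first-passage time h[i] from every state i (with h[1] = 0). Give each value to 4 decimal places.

h = [4.8350, 0.0000, 4.7399, 5.1405, 5.5094, 4.8015]

First-step conditioning: h[1] = 0; for i ≠ 1, h[i] = 1 + Σ_k P[i][k]·h[k].
  h[0] = 1 + 1/6·h[0] + 1/12·h[2] + 1/6·h[3] + 1/4·h[4] + 1/12·h[5]
  h[2] = 1 + 1/12·h[0] + 1/6·h[2] + 1/12·h[3] + 1/6·h[4] + 1/4·h[5]
  h[3] = 1 + 1/4·h[0] + 1/4·h[2] + 1/12·h[3] + 1/6·h[4] + 1/12·h[5]
  h[4] = 1 + 1/12·h[0] + 1/6·h[2] + 1/6·h[3] + 1/12·h[4] + 5/12·h[5]
  h[5] = 1 + 1/12·h[0] + 1/12·h[2] + 1/4·h[3] + 1/6·h[4] + 1/6·h[5]
Solving the 5×5 linear system over states ≠ 1 gives exactly h = [14568/3013, 0, 271344/57247, 294276/57247, 315396/57247, 274872/57247] (h[1] = 0 is the target).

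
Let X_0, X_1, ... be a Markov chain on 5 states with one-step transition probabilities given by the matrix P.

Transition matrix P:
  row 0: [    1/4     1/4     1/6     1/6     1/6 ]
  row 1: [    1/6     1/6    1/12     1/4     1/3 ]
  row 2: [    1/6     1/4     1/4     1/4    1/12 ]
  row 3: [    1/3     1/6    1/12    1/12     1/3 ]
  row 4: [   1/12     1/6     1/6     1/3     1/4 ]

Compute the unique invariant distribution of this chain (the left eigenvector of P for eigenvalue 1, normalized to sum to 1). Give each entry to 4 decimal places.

π = [0.1992, 0.1953, 0.1443, 0.2175, 0.2437]

Balance equations π_j = Σ_i π_i·P[i][j]:
  π_0 = 1/4·π_0 + 1/6·π_1 + 1/6·π_2 + 1/3·π_3 + 1/12·π_4
  π_1 = 1/4·π_0 + 1/6·π_1 + 1/4·π_2 + 1/6·π_3 + 1/6·π_4
  π_2 = 1/6·π_0 + 1/12·π_1 + 1/4·π_2 + 1/12·π_3 + 1/6·π_4
  π_3 = 1/6·π_0 + 1/4·π_1 + 1/4·π_2 + 1/12·π_3 + 1/3·π_4
  normalize: π_0 + π_1 + π_2 + π_3 + π_4 = 1
Solving the linear system gives exactly π = [2039/10236, 1999/10236, 1477/10236, 371/1706, 2495/10236].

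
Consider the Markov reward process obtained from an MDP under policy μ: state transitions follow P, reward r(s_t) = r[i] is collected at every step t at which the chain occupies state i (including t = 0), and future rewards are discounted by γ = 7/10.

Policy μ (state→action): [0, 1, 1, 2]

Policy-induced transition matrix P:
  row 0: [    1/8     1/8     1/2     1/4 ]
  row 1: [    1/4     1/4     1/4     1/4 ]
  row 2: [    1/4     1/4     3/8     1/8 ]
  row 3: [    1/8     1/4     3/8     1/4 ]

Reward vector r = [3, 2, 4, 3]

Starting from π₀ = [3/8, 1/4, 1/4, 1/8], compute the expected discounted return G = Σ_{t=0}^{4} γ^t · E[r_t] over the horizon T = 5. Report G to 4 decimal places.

t=0: π = [0.3750, 0.2500, 0.2500, 0.1250], E[r] = 3.0000, γ^t·E[r] = 3.000000, running G = 3.000000
t=1: π = [0.1875, 0.2031, 0.3906, 0.2188], E[r] = 3.1875, γ^t·E[r] = 2.231250, running G = 5.231250
t=2: π = [0.1992, 0.2266, 0.3730, 0.2012], E[r] = 3.1465, γ^t·E[r] = 1.541777, running G = 6.773027
t=3: π = [0.2000, 0.2251, 0.3716, 0.2034], E[r] = 3.1465, γ^t·E[r] = 1.079244, running G = 7.852271
t=4: π = [0.1996, 0.2250, 0.3719, 0.2036], E[r] = 3.1469, γ^t·E[r] = 0.755559, running G = 8.607830

G = 8.6078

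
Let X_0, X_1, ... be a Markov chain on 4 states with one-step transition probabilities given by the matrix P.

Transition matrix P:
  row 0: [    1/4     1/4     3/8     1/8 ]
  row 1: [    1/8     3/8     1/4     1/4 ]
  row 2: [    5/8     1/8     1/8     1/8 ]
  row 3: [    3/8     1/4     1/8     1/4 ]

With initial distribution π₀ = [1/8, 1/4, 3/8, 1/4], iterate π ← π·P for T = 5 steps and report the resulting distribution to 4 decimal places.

π = [0.3309, 0.2515, 0.2388, 0.1788]

t=0: π = [0.1250, 0.2500, 0.3750, 0.2500]
t=1: π = [0.3906, 0.2344, 0.1875, 0.1875]
t=2: π = [0.3145, 0.2559, 0.2520, 0.1777]
t=3: π = [0.3347, 0.2505, 0.2356, 0.1792]
t=4: π = [0.3294, 0.2519, 0.2400, 0.1787]
t=5: π = [0.3309, 0.2515, 0.2388, 0.1788]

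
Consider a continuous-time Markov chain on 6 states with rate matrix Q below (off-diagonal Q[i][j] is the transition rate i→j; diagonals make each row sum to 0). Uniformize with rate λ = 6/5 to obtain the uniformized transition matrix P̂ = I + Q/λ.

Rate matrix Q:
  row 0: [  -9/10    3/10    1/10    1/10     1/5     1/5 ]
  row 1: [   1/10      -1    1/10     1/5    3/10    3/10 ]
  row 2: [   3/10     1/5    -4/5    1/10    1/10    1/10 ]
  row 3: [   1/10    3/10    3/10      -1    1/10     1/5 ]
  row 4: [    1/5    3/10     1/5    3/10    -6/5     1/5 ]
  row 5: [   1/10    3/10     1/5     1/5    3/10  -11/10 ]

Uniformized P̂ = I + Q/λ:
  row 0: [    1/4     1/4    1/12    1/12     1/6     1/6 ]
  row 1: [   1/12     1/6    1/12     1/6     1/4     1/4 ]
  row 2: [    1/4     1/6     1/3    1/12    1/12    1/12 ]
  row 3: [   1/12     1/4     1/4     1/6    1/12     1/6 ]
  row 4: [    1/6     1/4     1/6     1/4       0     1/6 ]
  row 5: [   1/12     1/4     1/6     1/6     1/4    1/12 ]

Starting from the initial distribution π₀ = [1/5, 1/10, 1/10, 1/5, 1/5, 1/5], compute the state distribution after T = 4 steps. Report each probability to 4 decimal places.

π = [0.1502, 0.2170, 0.1784, 0.1515, 0.1460, 0.1569]

t=0: π = [0.2000, 0.1000, 0.1000, 0.2000, 0.2000, 0.2000]
t=1: π = [0.1500, 0.2333, 0.1750, 0.1583, 0.1333, 0.1500]
t=2: π = [0.1486, 0.2160, 0.1771, 0.1507, 0.1486, 0.1590]
t=3: π = [0.1500, 0.2172, 0.1784, 0.1519, 0.1458, 0.1567]
t=4: π = [0.1502, 0.2170, 0.1784, 0.1515, 0.1460, 0.1569]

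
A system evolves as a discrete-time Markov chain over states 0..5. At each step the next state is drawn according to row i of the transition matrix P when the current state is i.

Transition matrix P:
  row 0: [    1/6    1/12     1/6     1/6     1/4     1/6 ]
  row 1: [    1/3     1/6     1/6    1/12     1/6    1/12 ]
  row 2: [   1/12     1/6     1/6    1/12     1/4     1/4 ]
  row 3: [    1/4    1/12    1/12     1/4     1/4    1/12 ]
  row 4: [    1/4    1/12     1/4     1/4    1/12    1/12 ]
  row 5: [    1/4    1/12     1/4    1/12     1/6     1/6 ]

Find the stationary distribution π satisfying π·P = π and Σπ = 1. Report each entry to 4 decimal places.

π = [0.2111, 0.1074, 0.1816, 0.1604, 0.1964, 0.1431]

Balance equations π_j = Σ_i π_i·P[i][j]:
  π_0 = 1/6·π_0 + 1/3·π_1 + 1/12·π_2 + 1/4·π_3 + 1/4·π_4 + 1/4·π_5
  π_1 = 1/12·π_0 + 1/6·π_1 + 1/6·π_2 + 1/12·π_3 + 1/12·π_4 + 1/12·π_5
  π_2 = 1/6·π_0 + 1/6·π_1 + 1/6·π_2 + 1/12·π_3 + 1/4·π_4 + 1/4·π_5
  π_3 = 1/6·π_0 + 1/12·π_1 + 1/12·π_2 + 1/4·π_3 + 1/4·π_4 + 1/12·π_5
  π_4 = 1/4·π_0 + 1/6·π_1 + 1/4·π_2 + 1/4·π_3 + 1/12·π_4 + 1/6·π_5
  normalize: π_0 + π_1 + π_2 + π_3 + π_4 + π_5 = 1
Solving the linear system gives exactly π = [25001/118435, 12722/118435, 21507/118435, 37991/236870, 46519/236870, 3390/23687].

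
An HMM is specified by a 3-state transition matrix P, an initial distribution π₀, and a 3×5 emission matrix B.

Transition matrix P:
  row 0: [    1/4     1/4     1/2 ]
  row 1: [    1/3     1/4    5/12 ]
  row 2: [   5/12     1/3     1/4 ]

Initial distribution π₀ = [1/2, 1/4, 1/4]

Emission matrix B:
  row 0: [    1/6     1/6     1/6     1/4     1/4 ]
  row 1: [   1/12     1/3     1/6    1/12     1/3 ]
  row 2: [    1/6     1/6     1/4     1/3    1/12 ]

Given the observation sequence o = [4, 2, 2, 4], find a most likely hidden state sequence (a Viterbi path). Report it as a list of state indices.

t=0: δ = [1.250e-01, 8.333e-02, 2.083e-02]  (obs o_0=4)
t=1: δ = [5.208e-03, 5.208e-03, 1.562e-02]  ψ = [0, 0, 0]  (obs o_1=2)
t=2: δ = [1.085e-03, 8.681e-04, 9.766e-04]  ψ = [2, 2, 2]  (obs o_2=2)
t=3: δ = [1.017e-04, 1.085e-04, 4.521e-05]  ψ = [2, 2, 0]  (obs o_3=4)
backtrack: best end state = 1; path = [0, 2, 2, 1]

path = [0, 2, 2, 1]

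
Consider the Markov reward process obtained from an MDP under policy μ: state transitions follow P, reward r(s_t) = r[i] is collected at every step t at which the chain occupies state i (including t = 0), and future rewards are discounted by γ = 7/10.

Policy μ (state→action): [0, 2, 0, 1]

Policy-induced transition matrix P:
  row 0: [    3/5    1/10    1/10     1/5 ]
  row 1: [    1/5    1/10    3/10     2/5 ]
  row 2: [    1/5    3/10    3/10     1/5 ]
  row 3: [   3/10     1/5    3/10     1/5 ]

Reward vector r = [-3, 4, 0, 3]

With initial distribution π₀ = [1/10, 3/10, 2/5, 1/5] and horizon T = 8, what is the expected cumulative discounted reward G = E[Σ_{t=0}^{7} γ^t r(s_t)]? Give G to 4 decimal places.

G = 2.5662

t=0: π = [0.1000, 0.3000, 0.4000, 0.2000], E[r] = 1.5000, γ^t·E[r] = 1.500000, running G = 1.500000
t=1: π = [0.2600, 0.2000, 0.2800, 0.2600], E[r] = 0.8000, γ^t·E[r] = 0.560000, running G = 2.060000
t=2: π = [0.3300, 0.1820, 0.2480, 0.2400], E[r] = 0.4580, γ^t·E[r] = 0.224420, running G = 2.284420
t=3: π = [0.3560, 0.1736, 0.2340, 0.2364], E[r] = 0.3356, γ^t·E[r] = 0.115111, running G = 2.399531
t=4: π = [0.3660, 0.1704, 0.2288, 0.2347], E[r] = 0.2878, γ^t·E[r] = 0.069101, running G = 2.468632
t=5: π = [0.3699, 0.1692, 0.2268, 0.2341], E[r] = 0.2695, γ^t·E[r] = 0.045300, running G = 2.513931
t=6: π = [0.3714, 0.1688, 0.2260, 0.2338], E[r] = 0.2625, γ^t·E[r] = 0.030885, running G = 2.544816
t=7: π = [0.3719, 0.1686, 0.2257, 0.2338], E[r] = 0.2598, γ^t·E[r] = 0.021398, running G = 2.566214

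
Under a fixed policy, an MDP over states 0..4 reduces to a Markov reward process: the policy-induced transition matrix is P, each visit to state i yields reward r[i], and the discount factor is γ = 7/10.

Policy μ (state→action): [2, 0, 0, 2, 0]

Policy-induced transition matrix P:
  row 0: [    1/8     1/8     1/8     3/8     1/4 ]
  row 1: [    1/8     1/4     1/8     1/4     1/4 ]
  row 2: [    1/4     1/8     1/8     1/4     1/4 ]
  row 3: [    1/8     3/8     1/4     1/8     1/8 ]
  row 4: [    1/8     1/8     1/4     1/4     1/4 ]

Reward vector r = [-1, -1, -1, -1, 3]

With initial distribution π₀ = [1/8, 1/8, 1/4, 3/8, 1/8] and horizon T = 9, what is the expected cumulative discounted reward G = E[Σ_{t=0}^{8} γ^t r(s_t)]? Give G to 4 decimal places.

G = -0.8058

t=0: π = [0.1250, 0.1250, 0.2500, 0.3750, 0.1250], E[r] = -0.5000, γ^t·E[r] = -0.500000, running G = -0.500000
t=1: π = [0.1563, 0.2344, 0.1875, 0.2188, 0.2031], E[r] = -0.1875, γ^t·E[r] = -0.131250, running G = -0.631250
t=2: π = [0.1484, 0.2090, 0.1777, 0.2422, 0.2227], E[r] = -0.1094, γ^t·E[r] = -0.053594, running G = -0.684844
t=3: π = [0.1472, 0.2117, 0.1831, 0.2383, 0.2197], E[r] = -0.1211, γ^t·E[r] = -0.041535, running G = -0.726379
t=4: π = [0.1479, 0.2110, 0.1823, 0.2386, 0.2202], E[r] = -0.1191, γ^t·E[r] = -0.028606, running G = -0.754985
t=5: π = [0.1478, 0.2110, 0.1824, 0.2387, 0.2202], E[r] = -0.1193, γ^t·E[r] = -0.020052, running G = -0.775037
t=6: π = [0.1478, 0.2110, 0.1824, 0.2386, 0.2202], E[r] = -0.1193, γ^t·E[r] = -0.014039, running G = -0.789076
t=7: π = [0.1478, 0.2110, 0.1824, 0.2386, 0.2202], E[r] = -0.1193, γ^t·E[r] = -0.009827, running G = -0.798902
t=8: π = [0.1478, 0.2110, 0.1824, 0.2386, 0.2202], E[r] = -0.1193, γ^t·E[r] = -0.006879, running G = -0.805781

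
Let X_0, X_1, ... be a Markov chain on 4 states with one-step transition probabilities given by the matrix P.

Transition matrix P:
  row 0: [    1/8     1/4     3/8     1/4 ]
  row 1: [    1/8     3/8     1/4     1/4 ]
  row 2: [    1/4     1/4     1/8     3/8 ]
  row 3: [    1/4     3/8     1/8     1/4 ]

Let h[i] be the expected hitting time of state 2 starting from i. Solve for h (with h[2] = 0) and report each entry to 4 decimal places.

h = [3.6721, 4.1967, 0.0000, 4.6557]

First-step conditioning: h[2] = 0; for i ≠ 2, h[i] = 1 + Σ_k P[i][k]·h[k].
  h[0] = 1 + 1/8·h[0] + 1/4·h[1] + 1/4·h[3]
  h[1] = 1 + 1/8·h[0] + 3/8·h[1] + 1/4·h[3]
  h[3] = 1 + 1/4·h[0] + 3/8·h[1] + 1/4·h[3]
Solving the 3×3 linear system over states ≠ 2 gives exactly h = [224/61, 256/61, 0, 284/61] (h[2] = 0 is the target).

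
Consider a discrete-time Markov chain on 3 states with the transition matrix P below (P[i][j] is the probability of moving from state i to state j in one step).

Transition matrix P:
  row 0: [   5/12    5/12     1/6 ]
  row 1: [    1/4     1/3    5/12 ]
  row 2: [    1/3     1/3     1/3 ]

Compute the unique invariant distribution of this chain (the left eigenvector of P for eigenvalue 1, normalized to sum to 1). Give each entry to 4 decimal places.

Balance equations π_j = Σ_i π_i·P[i][j]:
  π_0 = 5/12·π_0 + 1/4·π_1 + 1/3·π_2
  π_1 = 5/12·π_0 + 1/3·π_1 + 1/3·π_2
  normalize: π_0 + π_1 + π_2 = 1
Solving the linear system gives exactly π = [44/133, 48/133, 41/133].

π = [0.3308, 0.3609, 0.3083]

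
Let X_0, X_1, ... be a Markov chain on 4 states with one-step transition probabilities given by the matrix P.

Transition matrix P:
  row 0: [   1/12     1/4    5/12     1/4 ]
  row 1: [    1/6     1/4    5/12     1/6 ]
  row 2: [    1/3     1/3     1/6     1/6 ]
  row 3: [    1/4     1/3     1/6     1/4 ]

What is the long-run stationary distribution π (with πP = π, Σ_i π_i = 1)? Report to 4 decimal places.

π = [0.2144, 0.2912, 0.2931, 0.2013]

Balance equations π_j = Σ_i π_i·P[i][j]:
  π_0 = 1/12·π_0 + 1/6·π_1 + 1/3·π_2 + 1/4·π_3
  π_1 = 1/4·π_0 + 1/4·π_1 + 1/3·π_2 + 1/3·π_3
  π_2 = 5/12·π_0 + 5/12·π_1 + 1/6·π_2 + 1/6·π_3
  normalize: π_0 + π_1 + π_2 + π_3 = 1
Solving the linear system gives exactly π = [229/1068, 311/1068, 313/1068, 215/1068].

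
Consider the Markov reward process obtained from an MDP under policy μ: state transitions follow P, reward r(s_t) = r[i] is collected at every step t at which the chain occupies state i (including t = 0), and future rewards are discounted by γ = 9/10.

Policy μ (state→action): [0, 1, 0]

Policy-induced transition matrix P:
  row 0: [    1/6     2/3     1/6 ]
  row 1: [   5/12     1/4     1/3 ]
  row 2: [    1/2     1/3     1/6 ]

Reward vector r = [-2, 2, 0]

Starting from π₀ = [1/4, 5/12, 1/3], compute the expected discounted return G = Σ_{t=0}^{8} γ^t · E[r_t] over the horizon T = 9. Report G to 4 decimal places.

t=0: π = [0.2500, 0.4167, 0.3333], E[r] = 0.3333, γ^t·E[r] = 0.333333, running G = 0.333333
t=1: π = [0.3819, 0.3819, 0.2361], E[r] = 0.0000, γ^t·E[r] = 0.000000, running G = 0.333333
t=2: π = [0.3409, 0.4288, 0.2303], E[r] = 0.1759, γ^t·E[r] = 0.142500, running G = 0.475833
t=3: π = [0.3506, 0.4112, 0.2381], E[r] = 0.1211, γ^t·E[r] = 0.088313, running G = 0.564146
t=4: π = [0.3488, 0.4159, 0.2352], E[r] = 0.1342, γ^t·E[r] = 0.088045, running G = 0.652191
t=5: π = [0.3491, 0.4150, 0.2360], E[r] = 0.1318, γ^t·E[r] = 0.077826, running G = 0.730018
t=6: π = [0.3491, 0.4151, 0.2358], E[r] = 0.1321, γ^t·E[r] = 0.070189, running G = 0.800206
t=7: π = [0.3491, 0.4151, 0.2359], E[r] = 0.1321, γ^t·E[r] = 0.063179, running G = 0.863386
t=8: π = [0.3491, 0.4151, 0.2358], E[r] = 0.1321, γ^t·E[r] = 0.056851, running G = 0.920237

G = 0.9202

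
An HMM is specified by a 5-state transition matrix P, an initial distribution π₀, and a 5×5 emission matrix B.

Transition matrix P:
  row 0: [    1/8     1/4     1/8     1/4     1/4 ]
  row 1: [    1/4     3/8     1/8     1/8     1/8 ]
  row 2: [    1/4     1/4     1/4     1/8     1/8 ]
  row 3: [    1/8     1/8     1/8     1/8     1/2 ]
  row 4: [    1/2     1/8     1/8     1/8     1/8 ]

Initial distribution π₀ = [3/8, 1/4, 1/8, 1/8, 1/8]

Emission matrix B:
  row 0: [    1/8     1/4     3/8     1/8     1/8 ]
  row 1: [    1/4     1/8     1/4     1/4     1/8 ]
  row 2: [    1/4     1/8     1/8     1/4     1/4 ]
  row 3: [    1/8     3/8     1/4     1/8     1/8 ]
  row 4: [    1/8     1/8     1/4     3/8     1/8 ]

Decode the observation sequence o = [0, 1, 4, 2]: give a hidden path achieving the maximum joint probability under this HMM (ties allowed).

t=0: δ = [4.688e-02, 6.250e-02, 3.125e-02, 1.562e-02, 1.562e-02]  (obs o_0=0)
t=1: δ = [3.906e-03, 2.930e-03, 9.766e-04, 4.395e-03, 1.465e-03]  ψ = [1, 1, 1, 0, 0]  (obs o_1=1)
t=2: δ = [9.155e-05, 1.373e-04, 1.373e-04, 1.221e-04, 2.747e-04]  ψ = [1, 1, 3, 0, 3]  (obs o_2=4)
t=3: δ = [5.150e-05, 1.287e-05, 4.292e-06, 8.583e-06, 1.526e-05]  ψ = [4, 1, 2, 4, 3]  (obs o_3=2)
backtrack: best end state = 0; path = [0, 3, 4, 0]

path = [0, 3, 4, 0]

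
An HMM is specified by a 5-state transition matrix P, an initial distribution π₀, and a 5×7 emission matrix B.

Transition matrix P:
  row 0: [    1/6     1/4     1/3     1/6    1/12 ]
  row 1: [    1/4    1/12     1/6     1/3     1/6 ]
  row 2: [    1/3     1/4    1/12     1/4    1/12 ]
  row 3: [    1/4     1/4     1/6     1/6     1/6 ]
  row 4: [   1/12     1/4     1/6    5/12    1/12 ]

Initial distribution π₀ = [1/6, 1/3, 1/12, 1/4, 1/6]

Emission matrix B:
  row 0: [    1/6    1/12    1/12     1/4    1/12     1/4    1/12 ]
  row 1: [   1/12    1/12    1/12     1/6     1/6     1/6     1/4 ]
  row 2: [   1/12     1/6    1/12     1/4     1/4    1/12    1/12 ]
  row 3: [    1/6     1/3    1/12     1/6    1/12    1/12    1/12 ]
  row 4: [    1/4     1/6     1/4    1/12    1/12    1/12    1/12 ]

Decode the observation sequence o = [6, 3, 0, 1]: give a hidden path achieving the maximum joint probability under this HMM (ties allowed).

t=0: δ = [1.389e-02, 8.333e-02, 6.944e-03, 2.083e-02, 1.389e-02]  (obs o_0=6)
t=1: δ = [5.208e-03, 1.157e-03, 3.472e-03, 4.630e-03, 1.157e-03]  ψ = [1, 1, 1, 1, 1]  (obs o_1=3)
t=2: δ = [1.929e-04, 1.085e-04, 1.447e-04, 1.447e-04, 1.929e-04]  ψ = [2, 0, 0, 0, 3]  (obs o_2=0)
t=3: δ = [4.019e-06, 4.019e-06, 1.072e-05, 2.679e-05, 4.019e-06]  ψ = [2, 0, 0, 4, 3]  (obs o_3=1)
backtrack: best end state = 3; path = [1, 3, 4, 3]

path = [1, 3, 4, 3]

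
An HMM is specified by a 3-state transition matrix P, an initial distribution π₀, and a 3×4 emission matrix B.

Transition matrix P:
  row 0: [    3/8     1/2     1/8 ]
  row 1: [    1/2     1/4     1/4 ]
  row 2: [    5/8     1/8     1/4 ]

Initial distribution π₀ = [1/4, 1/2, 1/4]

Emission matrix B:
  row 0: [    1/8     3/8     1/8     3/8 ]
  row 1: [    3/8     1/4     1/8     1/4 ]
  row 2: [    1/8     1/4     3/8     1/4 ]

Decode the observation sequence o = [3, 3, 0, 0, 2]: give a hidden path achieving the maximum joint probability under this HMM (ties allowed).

path = [1, 0, 1, 1, 2]

t=0: δ = [9.375e-02, 1.250e-01, 6.250e-02]  (obs o_0=3)
t=1: δ = [2.344e-02, 1.172e-02, 7.812e-03]  ψ = [1, 0, 1]  (obs o_1=3)
t=2: δ = [1.099e-03, 4.395e-03, 3.662e-04]  ψ = [0, 0, 0]  (obs o_2=0)
t=3: δ = [2.747e-04, 4.120e-04, 1.373e-04]  ψ = [1, 1, 1]  (obs o_3=0)
t=4: δ = [2.575e-05, 1.717e-05, 3.862e-05]  ψ = [1, 0, 1]  (obs o_4=2)
backtrack: best end state = 2; path = [1, 0, 1, 1, 2]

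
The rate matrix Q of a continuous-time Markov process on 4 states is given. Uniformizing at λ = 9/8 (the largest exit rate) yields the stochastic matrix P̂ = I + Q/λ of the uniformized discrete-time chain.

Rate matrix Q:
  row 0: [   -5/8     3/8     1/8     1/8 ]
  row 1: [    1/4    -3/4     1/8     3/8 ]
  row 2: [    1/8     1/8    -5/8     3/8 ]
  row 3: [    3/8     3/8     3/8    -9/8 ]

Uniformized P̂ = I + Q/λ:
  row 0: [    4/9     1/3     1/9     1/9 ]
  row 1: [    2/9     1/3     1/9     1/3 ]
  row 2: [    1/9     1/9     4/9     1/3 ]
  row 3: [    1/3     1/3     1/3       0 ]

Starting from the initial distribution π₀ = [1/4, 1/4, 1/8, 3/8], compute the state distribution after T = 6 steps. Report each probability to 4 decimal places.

π = [0.2813, 0.2813, 0.2342, 0.2032]

t=0: π = [0.2500, 0.2500, 0.1250, 0.3750]
t=1: π = [0.3056, 0.3056, 0.2361, 0.1528]
t=2: π = [0.2809, 0.2809, 0.2238, 0.2145]
t=3: π = [0.2836, 0.2836, 0.2334, 0.1994]
t=4: π = [0.2815, 0.2815, 0.2332, 0.2038]
t=5: π = [0.2815, 0.2815, 0.2341, 0.2028]
t=6: π = [0.2813, 0.2813, 0.2342, 0.2032]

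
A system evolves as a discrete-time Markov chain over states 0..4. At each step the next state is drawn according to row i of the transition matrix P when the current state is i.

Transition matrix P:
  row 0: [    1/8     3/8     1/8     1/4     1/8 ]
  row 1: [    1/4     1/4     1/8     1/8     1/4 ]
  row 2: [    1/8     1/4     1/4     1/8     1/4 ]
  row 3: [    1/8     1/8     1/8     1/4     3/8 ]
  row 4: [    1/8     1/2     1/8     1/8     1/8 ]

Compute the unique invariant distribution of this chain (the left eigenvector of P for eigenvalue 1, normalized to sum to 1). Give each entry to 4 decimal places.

π = [0.1632, 0.3053, 0.1429, 0.1662, 0.2226]

Balance equations π_j = Σ_i π_i·P[i][j]:
  π_0 = 1/8·π_0 + 1/4·π_1 + 1/8·π_2 + 1/8·π_3 + 1/8·π_4
  π_1 = 3/8·π_0 + 1/4·π_1 + 1/4·π_2 + 1/8·π_3 + 1/2·π_4
  π_2 = 1/8·π_0 + 1/8·π_1 + 1/4·π_2 + 1/8·π_3 + 1/8·π_4
  π_3 = 1/4·π_0 + 1/8·π_1 + 1/8·π_2 + 1/4·π_3 + 1/8·π_4
  normalize: π_0 + π_1 + π_2 + π_3 + π_4 = 1
Solving the linear system gives exactly π = [31/190, 29/95, 1/7, 221/1330, 148/665].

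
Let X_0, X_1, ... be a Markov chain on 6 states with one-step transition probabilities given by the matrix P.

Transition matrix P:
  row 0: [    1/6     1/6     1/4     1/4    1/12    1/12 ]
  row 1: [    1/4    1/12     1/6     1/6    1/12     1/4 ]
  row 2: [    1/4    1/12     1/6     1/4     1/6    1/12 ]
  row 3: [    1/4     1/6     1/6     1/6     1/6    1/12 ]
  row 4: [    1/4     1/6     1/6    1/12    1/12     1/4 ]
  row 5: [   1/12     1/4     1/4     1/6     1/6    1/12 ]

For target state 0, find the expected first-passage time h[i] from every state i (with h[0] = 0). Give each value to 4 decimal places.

h = [0.0000, 4.4913, 4.3776, 4.3863, 4.5000, 5.1254]

First-step conditioning: h[0] = 0; for i ≠ 0, h[i] = 1 + Σ_k P[i][k]·h[k].
  h[1] = 1 + 1/12·h[1] + 1/6·h[2] + 1/6·h[3] + 1/12·h[4] + 1/4·h[5]
  h[2] = 1 + 1/12·h[1] + 1/6·h[2] + 1/4·h[3] + 1/6·h[4] + 1/12·h[5]
  h[3] = 1 + 1/6·h[1] + 1/6·h[2] + 1/6·h[3] + 1/6·h[4] + 1/12·h[5]
  h[4] = 1 + 1/6·h[1] + 1/6·h[2] + 1/12·h[3] + 1/12·h[4] + 1/4·h[5]
  h[5] = 1 + 1/4·h[1] + 1/4·h[2] + 1/6·h[3] + 1/6·h[4] + 1/12·h[5]
Solving the 5×5 linear system over states ≠ 0 gives exactly h = [0, 3081/686, 429/98, 3009/686, 9/2, 1758/343] (h[0] = 0 is the target).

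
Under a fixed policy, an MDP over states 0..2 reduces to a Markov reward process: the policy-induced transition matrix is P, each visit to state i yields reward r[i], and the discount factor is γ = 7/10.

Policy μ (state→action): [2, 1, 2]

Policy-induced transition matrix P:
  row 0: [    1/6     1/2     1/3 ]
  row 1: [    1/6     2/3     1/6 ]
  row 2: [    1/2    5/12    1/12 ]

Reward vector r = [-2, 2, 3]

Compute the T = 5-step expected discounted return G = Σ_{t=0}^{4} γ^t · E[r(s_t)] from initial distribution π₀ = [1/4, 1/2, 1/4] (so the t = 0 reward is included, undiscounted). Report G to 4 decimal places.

G = 3.4456

t=0: π = [0.2500, 0.5000, 0.2500], E[r] = 1.2500, γ^t·E[r] = 1.250000, running G = 1.250000
t=1: π = [0.2500, 0.5625, 0.1875], E[r] = 1.1875, γ^t·E[r] = 0.831250, running G = 2.081250
t=2: π = [0.2292, 0.5781, 0.1927], E[r] = 1.2760, γ^t·E[r] = 0.625260, running G = 2.706510
t=3: π = [0.2309, 0.5803, 0.1888], E[r] = 1.2652, γ^t·E[r] = 0.433961, running G = 3.140471
t=4: π = [0.2296, 0.5810, 0.1894], E[r] = 1.2710, γ^t·E[r] = 0.305171, running G = 3.445641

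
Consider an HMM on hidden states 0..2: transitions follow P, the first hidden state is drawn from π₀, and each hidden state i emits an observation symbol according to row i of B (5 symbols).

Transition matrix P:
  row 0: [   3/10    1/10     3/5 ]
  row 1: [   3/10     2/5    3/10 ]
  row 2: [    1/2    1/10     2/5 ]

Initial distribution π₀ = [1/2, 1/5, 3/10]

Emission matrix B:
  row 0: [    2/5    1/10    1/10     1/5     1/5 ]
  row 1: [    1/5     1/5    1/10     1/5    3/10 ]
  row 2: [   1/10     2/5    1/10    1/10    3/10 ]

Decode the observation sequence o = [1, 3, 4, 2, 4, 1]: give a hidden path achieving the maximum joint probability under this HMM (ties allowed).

path = [2, 0, 2, 0, 2, 2]

t=0: δ = [5.000e-02, 4.000e-02, 1.200e-01]  (obs o_0=1)
t=1: δ = [1.200e-02, 3.200e-03, 4.800e-03]  ψ = [2, 1, 2]  (obs o_1=3)
t=2: δ = [7.200e-04, 3.840e-04, 2.160e-03]  ψ = [0, 1, 0]  (obs o_2=4)
t=3: δ = [1.080e-04, 2.160e-05, 8.640e-05]  ψ = [2, 2, 2]  (obs o_3=2)
t=4: δ = [8.640e-06, 3.240e-06, 1.944e-05]  ψ = [2, 0, 0]  (obs o_4=4)
t=5: δ = [9.720e-07, 3.888e-07, 3.110e-06]  ψ = [2, 2, 2]  (obs o_5=1)
backtrack: best end state = 2; path = [2, 0, 2, 0, 2, 2]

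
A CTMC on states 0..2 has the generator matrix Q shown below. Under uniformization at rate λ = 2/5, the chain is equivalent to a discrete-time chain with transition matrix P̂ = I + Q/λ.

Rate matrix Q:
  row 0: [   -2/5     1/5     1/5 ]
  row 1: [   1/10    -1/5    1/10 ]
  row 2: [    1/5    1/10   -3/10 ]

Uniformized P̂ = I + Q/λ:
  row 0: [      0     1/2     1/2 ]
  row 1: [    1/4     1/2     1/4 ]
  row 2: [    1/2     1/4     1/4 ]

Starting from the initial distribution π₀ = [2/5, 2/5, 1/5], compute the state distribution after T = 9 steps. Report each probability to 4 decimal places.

π = [0.2631, 0.4211, 0.3158]

t=0: π = [0.4000, 0.4000, 0.2000]
t=1: π = [0.2000, 0.4500, 0.3500]
t=2: π = [0.2875, 0.4125, 0.3000]
t=3: π = [0.2531, 0.4250, 0.3219]
t=4: π = [0.2672, 0.4195, 0.3133]
t=5: π = [0.2615, 0.4217, 0.3168]
t=6: π = [0.2638, 0.4208, 0.3154]
t=7: π = [0.2629, 0.4212, 0.3160]
t=8: π = [0.2633, 0.4210, 0.3157]
t=9: π = [0.2631, 0.4211, 0.3158]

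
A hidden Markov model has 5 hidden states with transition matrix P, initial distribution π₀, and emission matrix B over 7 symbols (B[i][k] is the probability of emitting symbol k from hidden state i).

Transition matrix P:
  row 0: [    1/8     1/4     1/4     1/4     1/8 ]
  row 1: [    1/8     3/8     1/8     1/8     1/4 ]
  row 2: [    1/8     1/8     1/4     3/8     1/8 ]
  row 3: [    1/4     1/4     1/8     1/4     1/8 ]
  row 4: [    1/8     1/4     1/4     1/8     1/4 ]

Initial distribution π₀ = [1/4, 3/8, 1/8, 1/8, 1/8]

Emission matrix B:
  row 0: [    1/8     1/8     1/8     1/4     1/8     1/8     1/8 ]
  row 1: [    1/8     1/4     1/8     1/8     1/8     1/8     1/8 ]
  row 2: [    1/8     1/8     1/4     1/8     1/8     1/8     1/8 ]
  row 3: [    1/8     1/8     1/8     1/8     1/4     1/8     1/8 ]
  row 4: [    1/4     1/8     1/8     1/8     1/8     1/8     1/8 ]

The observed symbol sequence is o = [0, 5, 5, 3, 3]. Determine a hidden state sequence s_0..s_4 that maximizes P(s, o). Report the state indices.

t=0: δ = [3.125e-02, 4.688e-02, 1.562e-02, 1.562e-02, 3.125e-02]  (obs o_0=0)
t=1: δ = [7.324e-04, 2.197e-03, 9.766e-04, 9.766e-04, 1.465e-03]  ψ = [1, 1, 0, 0, 1]  (obs o_1=5)
t=2: δ = [3.433e-05, 1.030e-04, 4.578e-05, 4.578e-05, 6.866e-05]  ψ = [1, 1, 4, 2, 1]  (obs o_2=5)
t=3: δ = [3.219e-06, 4.828e-06, 2.146e-06, 2.146e-06, 3.219e-06]  ψ = [1, 1, 4, 2, 1]  (obs o_3=3)
t=4: δ = [1.509e-07, 2.263e-07, 1.006e-07, 1.006e-07, 1.509e-07]  ψ = [1, 1, 0, 0, 1]  (obs o_4=3)
backtrack: best end state = 1; path = [1, 1, 1, 1, 1]

path = [1, 1, 1, 1, 1]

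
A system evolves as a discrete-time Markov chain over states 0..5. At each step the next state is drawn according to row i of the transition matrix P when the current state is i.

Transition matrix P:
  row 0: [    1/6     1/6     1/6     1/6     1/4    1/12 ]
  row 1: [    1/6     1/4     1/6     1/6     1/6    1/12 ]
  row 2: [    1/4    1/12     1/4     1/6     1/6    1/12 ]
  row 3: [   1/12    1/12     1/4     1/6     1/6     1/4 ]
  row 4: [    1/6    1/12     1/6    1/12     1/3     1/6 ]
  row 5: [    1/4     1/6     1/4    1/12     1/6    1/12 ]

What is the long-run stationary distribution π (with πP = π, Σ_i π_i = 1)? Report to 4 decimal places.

Balance equations π_j = Σ_i π_i·P[i][j]:
  π_0 = 1/6·π_0 + 1/6·π_1 + 1/4·π_2 + 1/12·π_3 + 1/6·π_4 + 1/4·π_5
  π_1 = 1/6·π_0 + 1/4·π_1 + 1/12·π_2 + 1/12·π_3 + 1/12·π_4 + 1/6·π_5
  π_2 = 1/6·π_0 + 1/6·π_1 + 1/4·π_2 + 1/4·π_3 + 1/6·π_4 + 1/4·π_5
  π_3 = 1/6·π_0 + 1/6·π_1 + 1/6·π_2 + 1/6·π_3 + 1/12·π_4 + 1/12·π_5
  π_4 = 1/4·π_0 + 1/6·π_1 + 1/6·π_2 + 1/6·π_3 + 1/3·π_4 + 1/6·π_5
  normalize: π_0 + π_1 + π_2 + π_3 + π_4 + π_5 = 1
Solving the linear system gives exactly π = [3516/19247, 2516/19247, 3959/19247, 2658/19247, 4201/19247, 2397/19247].

π = [0.1827, 0.1307, 0.2057, 0.1381, 0.2183, 0.1245]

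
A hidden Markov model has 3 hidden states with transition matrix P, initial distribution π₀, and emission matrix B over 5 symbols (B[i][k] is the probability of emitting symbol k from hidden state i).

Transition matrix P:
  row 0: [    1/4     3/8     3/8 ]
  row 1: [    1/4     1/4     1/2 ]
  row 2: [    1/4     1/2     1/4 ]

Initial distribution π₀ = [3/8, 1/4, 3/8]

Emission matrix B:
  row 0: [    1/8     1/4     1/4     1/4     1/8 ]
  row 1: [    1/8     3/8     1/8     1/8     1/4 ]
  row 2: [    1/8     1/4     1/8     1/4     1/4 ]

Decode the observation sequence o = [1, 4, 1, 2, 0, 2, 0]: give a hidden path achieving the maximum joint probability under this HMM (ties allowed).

t=0: δ = [9.375e-02, 9.375e-02, 9.375e-02]  (obs o_0=1)
t=1: δ = [2.930e-03, 1.172e-02, 1.172e-02]  ψ = [0, 2, 1]  (obs o_1=4)
t=2: δ = [7.324e-04, 2.197e-03, 1.465e-03]  ψ = [1, 2, 1]  (obs o_2=1)
t=3: δ = [1.373e-04, 9.155e-05, 1.373e-04]  ψ = [1, 2, 1]  (obs o_3=2)
t=4: δ = [4.292e-06, 8.583e-06, 6.437e-06]  ψ = [0, 2, 0]  (obs o_4=0)
t=5: δ = [5.364e-07, 4.023e-07, 5.364e-07]  ψ = [1, 2, 1]  (obs o_5=2)
t=6: δ = [1.676e-08, 3.353e-08, 2.515e-08]  ψ = [0, 2, 0]  (obs o_6=0)
backtrack: best end state = 1; path = [1, 2, 1, 2, 1, 2, 1]

path = [1, 2, 1, 2, 1, 2, 1]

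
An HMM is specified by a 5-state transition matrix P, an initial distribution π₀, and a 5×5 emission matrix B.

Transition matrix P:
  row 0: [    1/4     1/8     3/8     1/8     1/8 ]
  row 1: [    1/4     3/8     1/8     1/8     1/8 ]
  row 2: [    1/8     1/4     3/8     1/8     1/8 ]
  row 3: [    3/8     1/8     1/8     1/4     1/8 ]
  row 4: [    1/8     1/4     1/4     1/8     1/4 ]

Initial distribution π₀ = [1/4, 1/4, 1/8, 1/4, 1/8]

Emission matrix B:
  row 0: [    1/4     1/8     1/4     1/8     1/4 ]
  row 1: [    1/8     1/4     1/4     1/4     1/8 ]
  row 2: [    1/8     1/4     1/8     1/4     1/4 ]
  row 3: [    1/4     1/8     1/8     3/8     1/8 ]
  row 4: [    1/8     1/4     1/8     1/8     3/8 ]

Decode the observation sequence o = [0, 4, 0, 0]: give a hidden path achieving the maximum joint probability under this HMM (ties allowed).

path = [3, 0, 0, 0]

t=0: δ = [6.250e-02, 3.125e-02, 1.562e-02, 6.250e-02, 1.562e-02]  (obs o_0=0)
t=1: δ = [5.859e-03, 1.465e-03, 5.859e-03, 1.953e-03, 2.930e-03]  ψ = [3, 1, 0, 3, 0]  (obs o_1=4)
t=2: δ = [3.662e-04, 1.831e-04, 2.747e-04, 1.831e-04, 9.155e-05]  ψ = [0, 2, 0, 0, 0]  (obs o_2=0)
t=3: δ = [2.289e-05, 8.583e-06, 1.717e-05, 1.144e-05, 5.722e-06]  ψ = [0, 1, 0, 0, 0]  (obs o_3=0)
backtrack: best end state = 0; path = [3, 0, 0, 0]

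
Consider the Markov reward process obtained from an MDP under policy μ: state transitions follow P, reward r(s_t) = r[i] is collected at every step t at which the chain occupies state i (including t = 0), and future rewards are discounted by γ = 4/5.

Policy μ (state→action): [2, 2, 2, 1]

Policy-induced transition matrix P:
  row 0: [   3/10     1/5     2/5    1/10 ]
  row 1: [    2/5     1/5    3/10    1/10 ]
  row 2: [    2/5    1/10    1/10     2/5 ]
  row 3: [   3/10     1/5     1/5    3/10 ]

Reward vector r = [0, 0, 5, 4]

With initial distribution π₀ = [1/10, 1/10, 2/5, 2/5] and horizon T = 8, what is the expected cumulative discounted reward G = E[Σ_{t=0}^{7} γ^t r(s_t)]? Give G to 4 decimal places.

t=0: π = [0.1000, 0.1000, 0.4000, 0.4000], E[r] = 3.6000, γ^t·E[r] = 3.600000, running G = 3.600000
t=1: π = [0.3500, 0.1600, 0.1900, 0.3000], E[r] = 2.1500, γ^t·E[r] = 1.720000, running G = 5.320000
t=2: π = [0.3350, 0.1810, 0.2670, 0.2170], E[r] = 2.2030, γ^t·E[r] = 1.409920, running G = 6.729920
t=3: π = [0.3448, 0.1733, 0.2584, 0.2235], E[r] = 2.1860, γ^t·E[r] = 1.119232, running G = 7.849152
t=4: π = [0.3432, 0.1742, 0.2605, 0.2222], E[r] = 2.1911, γ^t·E[r] = 0.897487, running G = 8.746639
t=5: π = [0.3435, 0.1740, 0.2600, 0.2226], E[r] = 2.1903, γ^t·E[r] = 0.717731, running G = 9.464370
t=6: π = [0.3434, 0.1740, 0.2601, 0.2225], E[r] = 2.1905, γ^t·E[r] = 0.574228, running G = 10.038598
t=7: π = [0.3434, 0.1740, 0.2601, 0.2225], E[r] = 2.1905, γ^t·E[r] = 0.459375, running G = 10.497973

G = 10.4980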